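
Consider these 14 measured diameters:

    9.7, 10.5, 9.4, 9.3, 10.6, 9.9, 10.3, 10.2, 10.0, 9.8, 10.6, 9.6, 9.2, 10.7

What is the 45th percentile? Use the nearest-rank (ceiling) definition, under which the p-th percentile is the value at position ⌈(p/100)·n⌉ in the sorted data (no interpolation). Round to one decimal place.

9.9

Sorted: 9.2, 9.3, 9.4, 9.6, 9.7, 9.8, 9.9, 10.0, 10.2, 10.3, 10.5, 10.6, 10.6, 10.7.
n = 14.
Position = ⌈45/100 · 14⌉ = ⌈6.3⌉ = 7.
The value at rank 7 is 9.9.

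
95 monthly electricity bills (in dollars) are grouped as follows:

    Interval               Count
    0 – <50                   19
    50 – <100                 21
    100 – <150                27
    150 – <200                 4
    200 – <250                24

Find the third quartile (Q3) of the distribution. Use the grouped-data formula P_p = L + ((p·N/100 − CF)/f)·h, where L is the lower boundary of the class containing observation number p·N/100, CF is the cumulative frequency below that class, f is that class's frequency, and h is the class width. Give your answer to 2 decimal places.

N = 95; target position k = 75/100 · 95 = 71.25.
Cumulative frequencies: 19, 40, 67, 71, 95.
Observation 71.25 falls in the class 200 – <250.
L = 200, CF = 71, f = 24, h = 50.
P75 = 200 + ((71.25 − 71)/24)·50 = 200 + 0.520833 = 200.521.

200.52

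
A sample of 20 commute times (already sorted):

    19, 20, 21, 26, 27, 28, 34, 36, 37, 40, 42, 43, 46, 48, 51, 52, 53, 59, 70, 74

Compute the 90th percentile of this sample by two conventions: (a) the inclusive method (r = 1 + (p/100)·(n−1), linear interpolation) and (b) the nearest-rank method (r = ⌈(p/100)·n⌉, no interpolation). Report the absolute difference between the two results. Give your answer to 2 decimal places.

1.10

n = 20.
(a) r = 18.1; between ranks 18 (59) and 19 (70): 60.1.
(b) the nearest-rank method: rank 18 → 59.
|60.1 − 59| = 1.1.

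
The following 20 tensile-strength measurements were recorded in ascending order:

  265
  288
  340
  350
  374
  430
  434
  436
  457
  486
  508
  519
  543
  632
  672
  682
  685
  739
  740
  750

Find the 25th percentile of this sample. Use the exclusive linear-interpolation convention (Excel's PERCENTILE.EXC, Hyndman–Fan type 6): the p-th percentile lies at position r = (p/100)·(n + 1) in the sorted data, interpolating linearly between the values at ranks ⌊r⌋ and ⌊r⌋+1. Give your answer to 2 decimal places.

388.00

n = 20.
r = (25/100)·(20 + 1) = 5.25.
Rank 5 is 374 and rank 6 is 430.
Interpolate: 374 + 0.25·(430 − 374) = 374 + 0.25·56 = 388.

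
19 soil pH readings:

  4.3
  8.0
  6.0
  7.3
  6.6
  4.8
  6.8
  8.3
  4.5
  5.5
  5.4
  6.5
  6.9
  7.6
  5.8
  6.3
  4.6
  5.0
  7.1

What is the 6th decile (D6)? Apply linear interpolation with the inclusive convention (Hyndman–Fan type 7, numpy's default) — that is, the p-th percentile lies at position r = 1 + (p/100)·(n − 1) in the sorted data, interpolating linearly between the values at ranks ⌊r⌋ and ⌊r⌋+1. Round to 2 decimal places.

Sorted: 4.3, 4.5, 4.6, 4.8, 5.0, 5.4, 5.5, 5.8, 6.0, 6.3, 6.5, 6.6, 6.8, 6.9, 7.1, 7.3, 7.6, 8.0, 8.3.
n = 19.
r = 1 + (60/100)·(19 − 1) = 1 + 10.8 = 11.8.
Rank 11 is 6.5 and rank 12 is 6.6.
Interpolate: 6.5 + 0.8·(6.6 − 6.5) = 6.5 + 0.8·0.1 = 6.58.

6.58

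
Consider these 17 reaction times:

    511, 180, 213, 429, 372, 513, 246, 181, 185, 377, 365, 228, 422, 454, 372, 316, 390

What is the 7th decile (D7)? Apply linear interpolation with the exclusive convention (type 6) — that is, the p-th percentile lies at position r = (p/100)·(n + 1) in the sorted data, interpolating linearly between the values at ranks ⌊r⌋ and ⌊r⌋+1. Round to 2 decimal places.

Sorted: 180, 181, 185, 213, 228, 246, 316, 365, 372, 372, 377, 390, 422, 429, 454, 511, 513.
n = 17.
r = (70/100)·(17 + 1) = 12.6.
Rank 12 is 390 and rank 13 is 422.
Interpolate: 390 + 0.6·(422 − 390) = 390 + 0.6·32 = 409.2.

409.20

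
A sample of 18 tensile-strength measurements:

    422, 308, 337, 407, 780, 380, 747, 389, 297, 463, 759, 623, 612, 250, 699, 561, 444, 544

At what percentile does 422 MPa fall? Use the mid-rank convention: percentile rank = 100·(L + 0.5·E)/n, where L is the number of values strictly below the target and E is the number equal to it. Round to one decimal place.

41.7

Sorted: 250, 297, 308, 337, 380, 389, 407, 422, 444, 463, 544, 561, 612, 623, 699, 747, 759, 780.
Count below 422: L = 7; count equal: E = 1; n = 18.
Percentile rank = 100·(7 + 0.5·1)/18 = 100·7.5/18 = 41.67.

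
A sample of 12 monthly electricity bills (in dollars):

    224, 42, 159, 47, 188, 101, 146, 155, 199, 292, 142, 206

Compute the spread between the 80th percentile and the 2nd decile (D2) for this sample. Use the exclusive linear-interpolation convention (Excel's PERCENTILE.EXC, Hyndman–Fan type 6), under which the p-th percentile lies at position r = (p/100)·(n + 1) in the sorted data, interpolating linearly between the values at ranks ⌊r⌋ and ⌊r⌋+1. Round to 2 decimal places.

Sorted: 42, 47, 101, 142, 146, 155, 159, 188, 199, 206, 224, 292.
n = 12.
P20: r = 2.6; ranks 2–3 are 47, 101; interpolating gives 79.4.
P80: r = 10.4; ranks 10–11 are 206, 224; interpolating gives 213.2.
Difference: 213.2 − 79.4 = 133.8.

133.80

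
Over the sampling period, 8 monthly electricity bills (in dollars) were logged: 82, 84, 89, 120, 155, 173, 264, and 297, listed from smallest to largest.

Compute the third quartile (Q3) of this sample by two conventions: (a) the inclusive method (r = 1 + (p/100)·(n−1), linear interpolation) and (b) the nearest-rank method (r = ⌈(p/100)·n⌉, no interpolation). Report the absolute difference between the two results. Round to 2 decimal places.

22.75

n = 8.
(a) r = 6.25; between ranks 6 (173) and 7 (264): 195.75.
(b) the nearest-rank method: rank 6 → 173.
|195.75 − 173| = 22.75.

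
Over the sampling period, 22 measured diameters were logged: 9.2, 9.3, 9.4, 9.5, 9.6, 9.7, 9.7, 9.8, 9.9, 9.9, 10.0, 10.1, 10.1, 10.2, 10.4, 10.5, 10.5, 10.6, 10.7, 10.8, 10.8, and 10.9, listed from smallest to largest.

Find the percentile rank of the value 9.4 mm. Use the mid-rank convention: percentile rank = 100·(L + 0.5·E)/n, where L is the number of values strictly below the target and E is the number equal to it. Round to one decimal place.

11.4

Count below 9.4: L = 2; count equal: E = 1; n = 22.
Percentile rank = 100·(2 + 0.5·1)/22 = 100·2.5/22 = 11.36.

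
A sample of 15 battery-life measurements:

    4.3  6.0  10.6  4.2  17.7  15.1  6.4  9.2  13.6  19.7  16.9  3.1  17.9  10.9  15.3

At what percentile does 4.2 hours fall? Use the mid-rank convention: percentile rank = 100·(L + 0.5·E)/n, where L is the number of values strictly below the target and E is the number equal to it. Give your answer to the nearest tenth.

10.0

Sorted: 3.1, 4.2, 4.3, 6.0, 6.4, 9.2, 10.6, 10.9, 13.6, 15.1, 15.3, 16.9, 17.7, 17.9, 19.7.
Count below 4.2: L = 1; count equal: E = 1; n = 15.
Percentile rank = 100·(1 + 0.5·1)/15 = 100·1.5/15 = 10.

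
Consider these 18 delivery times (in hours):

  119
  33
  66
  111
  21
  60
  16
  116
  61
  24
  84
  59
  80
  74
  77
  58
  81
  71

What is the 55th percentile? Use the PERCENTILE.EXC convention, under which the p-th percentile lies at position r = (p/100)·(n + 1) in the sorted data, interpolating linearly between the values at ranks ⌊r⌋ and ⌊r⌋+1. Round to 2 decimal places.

Sorted: 16, 21, 24, 33, 58, 59, 60, 61, 66, 71, 74, 77, 80, 81, 84, 111, 116, 119.
n = 18.
r = (55/100)·(18 + 1) = 10.45.
Rank 10 is 71 and rank 11 is 74.
Interpolate: 71 + 0.45·(74 − 71) = 71 + 0.45·3 = 72.35.

72.35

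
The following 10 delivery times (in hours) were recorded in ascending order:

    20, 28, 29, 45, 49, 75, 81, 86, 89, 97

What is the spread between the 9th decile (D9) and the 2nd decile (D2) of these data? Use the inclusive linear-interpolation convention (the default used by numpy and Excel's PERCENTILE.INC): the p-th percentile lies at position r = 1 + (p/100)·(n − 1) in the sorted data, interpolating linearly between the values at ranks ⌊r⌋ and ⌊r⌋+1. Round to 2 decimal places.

61.00

n = 10.
P20: r = 2.8; ranks 2–3 are 28, 29; interpolating gives 28.8.
P90: r = 9.1; ranks 9–10 are 89, 97; interpolating gives 89.8.
Difference: 89.8 − 28.8 = 61.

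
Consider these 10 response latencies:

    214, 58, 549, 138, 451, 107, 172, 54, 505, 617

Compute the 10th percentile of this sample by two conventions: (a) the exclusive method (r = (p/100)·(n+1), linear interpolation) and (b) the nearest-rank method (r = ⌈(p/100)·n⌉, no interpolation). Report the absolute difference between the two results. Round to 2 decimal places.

0.40

Sorted: 54, 58, 107, 138, 172, 214, 451, 505, 549, 617.
n = 10.
(a) r = 1.1; between ranks 1 (54) and 2 (58): 54.4.
(b) the nearest-rank method: rank 1 → 54.
|54.4 − 54| = 0.4.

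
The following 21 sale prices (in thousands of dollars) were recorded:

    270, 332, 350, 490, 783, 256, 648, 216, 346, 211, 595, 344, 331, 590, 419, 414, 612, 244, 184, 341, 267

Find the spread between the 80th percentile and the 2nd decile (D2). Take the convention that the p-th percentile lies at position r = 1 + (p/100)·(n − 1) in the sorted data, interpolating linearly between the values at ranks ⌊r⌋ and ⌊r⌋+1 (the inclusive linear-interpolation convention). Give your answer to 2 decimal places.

334.00

Sorted: 184, 211, 216, 244, 256, 267, 270, 331, 332, 341, 344, 346, 350, 414, 419, 490, 590, 595, 612, 648, 783.
n = 21.
P20: r = 5 (integer) → 256.
P80: r = 17 (integer) → 590.
Difference: 590 − 256 = 334.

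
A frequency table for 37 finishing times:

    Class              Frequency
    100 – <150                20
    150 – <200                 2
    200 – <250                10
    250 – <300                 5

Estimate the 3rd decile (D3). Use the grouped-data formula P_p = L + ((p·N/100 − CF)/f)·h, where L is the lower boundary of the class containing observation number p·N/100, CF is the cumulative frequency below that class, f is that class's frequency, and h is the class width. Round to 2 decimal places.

N = 37; target position k = 30/100 · 37 = 11.1.
Cumulative frequencies: 20, 22, 32, 37.
Observation 11.1 falls in the class 100 – <150.
L = 100, CF = 0, f = 20, h = 50.
P30 = 100 + ((11.1 − 0)/20)·50 = 100 + 27.75 = 127.75.

127.75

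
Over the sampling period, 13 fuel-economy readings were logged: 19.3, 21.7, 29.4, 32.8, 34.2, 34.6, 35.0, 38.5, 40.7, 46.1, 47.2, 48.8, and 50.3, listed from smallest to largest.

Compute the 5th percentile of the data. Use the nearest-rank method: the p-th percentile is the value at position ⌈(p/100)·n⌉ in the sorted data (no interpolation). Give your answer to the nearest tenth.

n = 13.
Position = ⌈5/100 · 13⌉ = ⌈0.65⌉ = 1.
The value at rank 1 is 19.3.

19.3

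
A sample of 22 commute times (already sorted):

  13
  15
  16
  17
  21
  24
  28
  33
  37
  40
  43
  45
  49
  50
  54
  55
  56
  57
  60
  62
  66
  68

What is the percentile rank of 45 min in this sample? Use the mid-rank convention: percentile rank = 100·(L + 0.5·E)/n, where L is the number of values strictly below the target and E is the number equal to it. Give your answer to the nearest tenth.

52.3

Count below 45: L = 11; count equal: E = 1; n = 22.
Percentile rank = 100·(11 + 0.5·1)/22 = 100·11.5/22 = 52.27.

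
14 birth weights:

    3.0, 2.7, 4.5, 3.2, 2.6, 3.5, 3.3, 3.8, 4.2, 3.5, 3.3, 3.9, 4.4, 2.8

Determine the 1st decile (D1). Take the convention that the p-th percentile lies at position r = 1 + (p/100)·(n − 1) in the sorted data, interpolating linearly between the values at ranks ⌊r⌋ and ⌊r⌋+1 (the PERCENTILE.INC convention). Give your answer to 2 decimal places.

2.73

Sorted: 2.6, 2.7, 2.8, 3.0, 3.2, 3.3, 3.3, 3.5, 3.5, 3.8, 3.9, 4.2, 4.4, 4.5.
n = 14.
r = 1 + (10/100)·(14 − 1) = 1 + 1.3 = 2.3.
Rank 2 is 2.7 and rank 3 is 2.8.
Interpolate: 2.7 + 0.3·(2.8 − 2.7) = 2.7 + 0.3·0.1 = 2.73.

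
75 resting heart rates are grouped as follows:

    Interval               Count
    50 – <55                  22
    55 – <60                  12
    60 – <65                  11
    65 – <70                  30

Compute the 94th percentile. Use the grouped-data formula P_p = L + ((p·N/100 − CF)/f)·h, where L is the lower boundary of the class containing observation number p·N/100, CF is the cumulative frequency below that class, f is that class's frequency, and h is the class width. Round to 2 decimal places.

N = 75; target position k = 94/100 · 75 = 70.5.
Cumulative frequencies: 22, 34, 45, 75.
Observation 70.5 falls in the class 65 – <70.
L = 65, CF = 45, f = 30, h = 5.
P94 = 65 + ((70.5 − 45)/30)·5 = 65 + 4.25 = 69.25.

69.25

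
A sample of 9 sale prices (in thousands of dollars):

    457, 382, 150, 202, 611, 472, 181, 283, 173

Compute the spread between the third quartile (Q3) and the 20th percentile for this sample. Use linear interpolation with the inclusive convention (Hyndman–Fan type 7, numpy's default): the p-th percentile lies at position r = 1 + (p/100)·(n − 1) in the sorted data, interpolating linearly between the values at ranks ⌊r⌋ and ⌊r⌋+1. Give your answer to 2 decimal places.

Sorted: 150, 173, 181, 202, 283, 382, 457, 472, 611.
n = 9.
P20: r = 2.6; ranks 2–3 are 173, 181; interpolating gives 177.8.
P75: r = 7 (integer) → 457.
Difference: 457 − 177.8 = 279.2.

279.20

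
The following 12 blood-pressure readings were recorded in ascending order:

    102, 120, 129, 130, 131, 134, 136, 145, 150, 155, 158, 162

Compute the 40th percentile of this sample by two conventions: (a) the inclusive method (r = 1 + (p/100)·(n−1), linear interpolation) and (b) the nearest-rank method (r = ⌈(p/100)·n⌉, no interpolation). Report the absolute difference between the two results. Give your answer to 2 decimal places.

1.20

n = 12.
(a) r = 5.4; between ranks 5 (131) and 6 (134): 132.2.
(b) the nearest-rank method: rank 5 → 131.
|132.2 − 131| = 1.2.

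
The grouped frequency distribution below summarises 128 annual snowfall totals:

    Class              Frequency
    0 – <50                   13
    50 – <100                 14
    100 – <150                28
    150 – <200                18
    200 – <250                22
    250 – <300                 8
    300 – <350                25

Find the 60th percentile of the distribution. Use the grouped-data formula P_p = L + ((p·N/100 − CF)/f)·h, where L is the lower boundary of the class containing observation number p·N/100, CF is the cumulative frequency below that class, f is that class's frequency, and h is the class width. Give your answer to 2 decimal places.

208.64

N = 128; target position k = 60/100 · 128 = 76.8.
Cumulative frequencies: 13, 27, 55, 73, 95, 103, 128.
Observation 76.8 falls in the class 200 – <250.
L = 200, CF = 73, f = 22, h = 50.
P60 = 200 + ((76.8 − 73)/22)·50 = 200 + 8.63636 = 208.636.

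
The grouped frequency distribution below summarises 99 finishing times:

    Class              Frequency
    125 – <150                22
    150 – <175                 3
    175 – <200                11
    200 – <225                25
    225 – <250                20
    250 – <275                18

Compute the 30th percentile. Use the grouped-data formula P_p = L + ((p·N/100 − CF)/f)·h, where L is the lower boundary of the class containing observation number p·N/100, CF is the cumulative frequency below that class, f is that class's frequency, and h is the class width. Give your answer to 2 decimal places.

N = 99; target position k = 30/100 · 99 = 29.7.
Cumulative frequencies: 22, 25, 36, 61, 81, 99.
Observation 29.7 falls in the class 175 – <200.
L = 175, CF = 25, f = 11, h = 25.
P30 = 175 + ((29.7 − 25)/11)·25 = 175 + 10.6818 = 185.682.

185.68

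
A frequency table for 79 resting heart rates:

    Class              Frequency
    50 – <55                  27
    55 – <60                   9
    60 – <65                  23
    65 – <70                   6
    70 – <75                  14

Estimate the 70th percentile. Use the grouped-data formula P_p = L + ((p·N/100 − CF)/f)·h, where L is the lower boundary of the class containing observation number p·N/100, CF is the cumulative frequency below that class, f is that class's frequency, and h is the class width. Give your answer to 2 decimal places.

N = 79; target position k = 70/100 · 79 = 55.3.
Cumulative frequencies: 27, 36, 59, 65, 79.
Observation 55.3 falls in the class 60 – <65.
L = 60, CF = 36, f = 23, h = 5.
P70 = 60 + ((55.3 − 36)/23)·5 = 60 + 4.19565 = 64.1957.

64.20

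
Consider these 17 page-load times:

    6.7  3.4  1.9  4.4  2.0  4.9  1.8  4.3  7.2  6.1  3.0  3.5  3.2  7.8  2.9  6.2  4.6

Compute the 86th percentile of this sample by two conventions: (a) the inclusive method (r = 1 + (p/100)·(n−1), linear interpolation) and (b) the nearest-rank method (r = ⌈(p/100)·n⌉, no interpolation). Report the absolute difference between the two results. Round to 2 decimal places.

Sorted: 1.8, 1.9, 2.0, 2.9, 3.0, 3.2, 3.4, 3.5, 4.3, 4.4, 4.6, 4.9, 6.1, 6.2, 6.7, 7.2, 7.8.
n = 17.
(a) r = 14.76; between ranks 14 (6.2) and 15 (6.7): 6.58.
(b) the nearest-rank method: rank 15 → 6.7.
|6.58 − 6.7| = 0.12.

0.12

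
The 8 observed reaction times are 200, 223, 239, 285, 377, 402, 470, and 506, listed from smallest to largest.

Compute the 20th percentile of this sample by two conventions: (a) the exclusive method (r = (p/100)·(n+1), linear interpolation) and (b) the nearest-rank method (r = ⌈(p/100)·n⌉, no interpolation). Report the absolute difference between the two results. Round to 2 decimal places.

4.60

n = 8.
(a) r = 1.8; between ranks 1 (200) and 2 (223): 218.4.
(b) the nearest-rank method: rank 2 → 223.
|218.4 − 223| = 4.6.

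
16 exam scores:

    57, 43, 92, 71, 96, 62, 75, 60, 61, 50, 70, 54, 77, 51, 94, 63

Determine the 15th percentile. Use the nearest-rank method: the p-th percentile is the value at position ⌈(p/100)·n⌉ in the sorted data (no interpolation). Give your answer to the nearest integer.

Sorted: 43, 50, 51, 54, 57, 60, 61, 62, 63, 70, 71, 75, 77, 92, 94, 96.
n = 16.
Position = ⌈15/100 · 16⌉ = ⌈2.4⌉ = 3.
The value at rank 3 is 51.

51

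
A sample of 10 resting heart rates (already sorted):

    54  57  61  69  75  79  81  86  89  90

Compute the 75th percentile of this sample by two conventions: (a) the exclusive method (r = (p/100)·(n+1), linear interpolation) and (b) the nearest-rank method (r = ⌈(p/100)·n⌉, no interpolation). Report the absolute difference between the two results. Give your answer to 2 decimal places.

0.75

n = 10.
(a) r = 8.25; between ranks 8 (86) and 9 (89): 86.75.
(b) the nearest-rank method: rank 8 → 86.
|86.75 − 86| = 0.75.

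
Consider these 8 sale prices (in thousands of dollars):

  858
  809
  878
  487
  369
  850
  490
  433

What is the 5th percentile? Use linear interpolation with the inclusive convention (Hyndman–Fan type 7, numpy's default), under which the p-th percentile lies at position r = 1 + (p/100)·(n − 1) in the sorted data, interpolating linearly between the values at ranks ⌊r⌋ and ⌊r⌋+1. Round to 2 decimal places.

391.40

Sorted: 369, 433, 487, 490, 809, 850, 858, 878.
n = 8.
r = 1 + (5/100)·(8 − 1) = 1 + 0.35 = 1.35.
Rank 1 is 369 and rank 2 is 433.
Interpolate: 369 + 0.35·(433 − 369) = 369 + 0.35·64 = 391.4.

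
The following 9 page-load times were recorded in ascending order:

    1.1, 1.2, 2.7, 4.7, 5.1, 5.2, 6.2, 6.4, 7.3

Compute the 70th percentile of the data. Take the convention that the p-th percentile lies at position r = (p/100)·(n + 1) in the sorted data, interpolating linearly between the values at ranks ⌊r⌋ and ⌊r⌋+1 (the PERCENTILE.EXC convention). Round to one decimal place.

n = 9.
r = (70/100)·(9 + 1) = 7.
r is an integer, so P70 is the value at rank 7: 6.2.

6.2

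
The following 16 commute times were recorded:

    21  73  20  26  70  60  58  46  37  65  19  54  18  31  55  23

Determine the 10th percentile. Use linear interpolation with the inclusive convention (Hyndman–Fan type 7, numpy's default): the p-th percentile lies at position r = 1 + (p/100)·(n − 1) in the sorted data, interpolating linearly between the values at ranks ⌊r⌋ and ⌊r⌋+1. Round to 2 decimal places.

19.50

Sorted: 18, 19, 20, 21, 23, 26, 31, 37, 46, 54, 55, 58, 60, 65, 70, 73.
n = 16.
r = 1 + (10/100)·(16 − 1) = 1 + 1.5 = 2.5.
Rank 2 is 19 and rank 3 is 20.
Interpolate: 19 + 0.5·(20 − 19) = 19 + 0.5·1 = 19.5.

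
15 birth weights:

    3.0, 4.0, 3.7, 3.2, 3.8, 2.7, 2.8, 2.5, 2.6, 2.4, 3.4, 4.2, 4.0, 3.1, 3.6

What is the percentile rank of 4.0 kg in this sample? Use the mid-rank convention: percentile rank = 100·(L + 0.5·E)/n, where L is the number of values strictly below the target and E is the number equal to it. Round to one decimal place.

86.7

Sorted: 2.4, 2.5, 2.6, 2.7, 2.8, 3.0, 3.1, 3.2, 3.4, 3.6, 3.7, 3.8, 4.0, 4.0, 4.2.
Count below 4.0: L = 12; count equal: E = 2; n = 15.
Percentile rank = 100·(12 + 0.5·2)/15 = 100·13/15 = 86.67.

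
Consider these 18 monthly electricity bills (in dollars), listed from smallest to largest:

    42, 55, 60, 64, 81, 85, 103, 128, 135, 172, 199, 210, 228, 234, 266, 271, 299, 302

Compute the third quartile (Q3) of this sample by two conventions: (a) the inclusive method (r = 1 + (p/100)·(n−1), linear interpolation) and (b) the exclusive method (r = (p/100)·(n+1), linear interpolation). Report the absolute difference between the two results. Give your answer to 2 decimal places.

9.50

n = 18.
(a) r = 13.75; between ranks 13 (228) and 14 (234): 232.5.
(b) r = 14.25; between ranks 14 (234) and 15 (266): 242.
|232.5 − 242| = 9.5.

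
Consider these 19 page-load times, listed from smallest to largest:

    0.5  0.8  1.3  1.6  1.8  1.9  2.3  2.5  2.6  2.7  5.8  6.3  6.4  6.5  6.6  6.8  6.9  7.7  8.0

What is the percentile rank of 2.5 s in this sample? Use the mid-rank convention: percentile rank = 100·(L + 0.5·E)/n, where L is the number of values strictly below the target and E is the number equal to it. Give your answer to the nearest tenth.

39.5

Count below 2.5: L = 7; count equal: E = 1; n = 19.
Percentile rank = 100·(7 + 0.5·1)/19 = 100·7.5/19 = 39.47.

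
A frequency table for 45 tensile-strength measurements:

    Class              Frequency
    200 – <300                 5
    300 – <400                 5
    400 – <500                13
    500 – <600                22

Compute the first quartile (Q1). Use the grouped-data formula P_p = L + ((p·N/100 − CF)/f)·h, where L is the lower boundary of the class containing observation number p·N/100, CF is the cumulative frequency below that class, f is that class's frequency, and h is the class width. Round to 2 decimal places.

N = 45; target position k = 25/100 · 45 = 11.25.
Cumulative frequencies: 5, 10, 23, 45.
Observation 11.25 falls in the class 400 – <500.
L = 400, CF = 10, f = 13, h = 100.
P25 = 400 + ((11.25 − 10)/13)·100 = 400 + 9.61538 = 409.615.

409.62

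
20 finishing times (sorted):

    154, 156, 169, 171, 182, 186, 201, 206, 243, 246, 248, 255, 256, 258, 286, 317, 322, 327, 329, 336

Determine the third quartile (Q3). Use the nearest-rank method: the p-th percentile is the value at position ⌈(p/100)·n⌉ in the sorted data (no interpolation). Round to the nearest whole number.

n = 20.
Position = ⌈75/100 · 20⌉ = ⌈15⌉ = 15.
The value at rank 15 is 286.

286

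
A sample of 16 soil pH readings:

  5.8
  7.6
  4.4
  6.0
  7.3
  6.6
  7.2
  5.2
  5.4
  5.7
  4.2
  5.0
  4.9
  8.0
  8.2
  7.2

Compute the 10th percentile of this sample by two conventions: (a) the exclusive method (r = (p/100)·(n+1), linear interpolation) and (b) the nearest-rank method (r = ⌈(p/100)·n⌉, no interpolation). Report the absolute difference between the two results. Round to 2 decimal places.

Sorted: 4.2, 4.4, 4.9, 5.0, 5.2, 5.4, 5.7, 5.8, 6.0, 6.6, 7.2, 7.2, 7.3, 7.6, 8.0, 8.2.
n = 16.
(a) r = 1.7; between ranks 1 (4.2) and 2 (4.4): 4.34.
(b) the nearest-rank method: rank 2 → 4.4.
|4.34 − 4.4| = 0.06.

0.06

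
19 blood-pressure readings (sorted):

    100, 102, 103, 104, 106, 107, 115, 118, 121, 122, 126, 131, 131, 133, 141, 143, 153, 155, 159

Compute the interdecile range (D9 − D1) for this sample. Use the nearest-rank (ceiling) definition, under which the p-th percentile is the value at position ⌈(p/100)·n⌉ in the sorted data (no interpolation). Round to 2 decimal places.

n = 19.
P10: rank ⌈10/100·19⌉ = 2 → 102.
P90: rank ⌈90/100·19⌉ = 18 → 155.
Difference: 155 − 102 = 53.

53.00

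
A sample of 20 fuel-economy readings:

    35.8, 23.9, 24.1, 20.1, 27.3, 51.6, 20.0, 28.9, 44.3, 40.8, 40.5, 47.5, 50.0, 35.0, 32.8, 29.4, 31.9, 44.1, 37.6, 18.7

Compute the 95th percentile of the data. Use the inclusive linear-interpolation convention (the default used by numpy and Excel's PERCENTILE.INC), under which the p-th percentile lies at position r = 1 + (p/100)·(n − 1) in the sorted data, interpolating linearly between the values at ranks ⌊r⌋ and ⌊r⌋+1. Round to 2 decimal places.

50.08

Sorted: 18.7, 20.0, 20.1, 23.9, 24.1, 27.3, 28.9, 29.4, 31.9, 32.8, 35.0, 35.8, 37.6, 40.5, 40.8, 44.1, 44.3, 47.5, 50.0, 51.6.
n = 20.
r = 1 + (95/100)·(20 − 1) = 1 + 18.05 = 19.05.
Rank 19 is 50.0 and rank 20 is 51.6.
Interpolate: 50.0 + 0.05·(51.6 − 50.0) = 50.0 + 0.05·1.6 = 50.08.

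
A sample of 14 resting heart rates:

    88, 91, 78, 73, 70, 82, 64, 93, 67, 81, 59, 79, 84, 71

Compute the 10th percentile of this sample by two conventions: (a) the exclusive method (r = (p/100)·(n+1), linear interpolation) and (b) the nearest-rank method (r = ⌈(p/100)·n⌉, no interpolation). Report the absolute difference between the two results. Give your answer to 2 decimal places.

2.50

Sorted: 59, 64, 67, 70, 71, 73, 78, 79, 81, 82, 84, 88, 91, 93.
n = 14.
(a) r = 1.5; between ranks 1 (59) and 2 (64): 61.5.
(b) the nearest-rank method: rank 2 → 64.
|61.5 − 64| = 2.5.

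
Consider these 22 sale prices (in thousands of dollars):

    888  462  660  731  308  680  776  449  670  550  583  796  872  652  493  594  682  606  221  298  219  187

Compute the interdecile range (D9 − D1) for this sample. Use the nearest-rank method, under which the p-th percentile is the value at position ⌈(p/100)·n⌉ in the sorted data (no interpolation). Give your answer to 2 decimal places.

575.00

Sorted: 187, 219, 221, 298, 308, 449, 462, 493, 550, 583, 594, 606, 652, 660, 670, 680, 682, 731, 776, 796, 872, 888.
n = 22.
P10: rank ⌈10/100·22⌉ = 3 → 221.
P90: rank ⌈90/100·22⌉ = 20 → 796.
Difference: 796 − 221 = 575.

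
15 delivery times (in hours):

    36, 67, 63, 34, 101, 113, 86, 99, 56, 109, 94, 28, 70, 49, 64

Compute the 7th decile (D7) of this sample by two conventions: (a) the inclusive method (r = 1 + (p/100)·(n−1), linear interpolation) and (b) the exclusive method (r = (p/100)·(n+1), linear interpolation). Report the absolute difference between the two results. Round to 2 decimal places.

Sorted: 28, 34, 36, 49, 56, 63, 64, 67, 70, 86, 94, 99, 101, 109, 113.
n = 15.
(a) r = 10.8; between ranks 10 (86) and 11 (94): 92.4.
(b) r = 11.2; between ranks 11 (94) and 12 (99): 95.
|92.4 − 95| = 2.6.

2.60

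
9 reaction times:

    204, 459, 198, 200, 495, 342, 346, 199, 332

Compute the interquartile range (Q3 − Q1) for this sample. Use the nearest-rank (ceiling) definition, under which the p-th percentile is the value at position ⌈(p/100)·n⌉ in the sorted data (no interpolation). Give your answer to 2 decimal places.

146.00

Sorted: 198, 199, 200, 204, 332, 342, 346, 459, 495.
n = 9.
P25: rank ⌈25/100·9⌉ = 3 → 200.
P75: rank ⌈75/100·9⌉ = 7 → 346.
Difference: 346 − 200 = 146.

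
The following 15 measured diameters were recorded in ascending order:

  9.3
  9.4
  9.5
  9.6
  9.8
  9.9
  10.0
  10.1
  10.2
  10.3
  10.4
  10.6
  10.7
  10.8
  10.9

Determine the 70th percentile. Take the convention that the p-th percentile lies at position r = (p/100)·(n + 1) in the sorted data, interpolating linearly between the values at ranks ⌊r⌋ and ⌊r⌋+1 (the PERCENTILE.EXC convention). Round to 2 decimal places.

10.44

n = 15.
r = (70/100)·(15 + 1) = 11.2.
Rank 11 is 10.4 and rank 12 is 10.6.
Interpolate: 10.4 + 0.2·(10.6 − 10.4) = 10.4 + 0.2·0.2 = 10.44.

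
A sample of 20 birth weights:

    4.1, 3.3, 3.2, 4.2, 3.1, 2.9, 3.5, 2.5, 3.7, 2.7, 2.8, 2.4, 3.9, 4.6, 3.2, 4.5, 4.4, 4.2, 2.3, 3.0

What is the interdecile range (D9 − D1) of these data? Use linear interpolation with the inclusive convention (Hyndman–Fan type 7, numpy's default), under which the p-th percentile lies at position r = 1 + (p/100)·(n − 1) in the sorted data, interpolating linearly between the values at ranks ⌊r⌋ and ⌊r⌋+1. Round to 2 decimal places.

1.92

Sorted: 2.3, 2.4, 2.5, 2.7, 2.8, 2.9, 3.0, 3.1, 3.2, 3.2, 3.3, 3.5, 3.7, 3.9, 4.1, 4.2, 4.2, 4.4, 4.5, 4.6.
n = 20.
P10: r = 2.9; ranks 2–3 are 2.4, 2.5; interpolating gives 2.49.
P90: r = 18.1; ranks 18–19 are 4.4, 4.5; interpolating gives 4.41.
Difference: 4.41 − 2.49 = 1.92.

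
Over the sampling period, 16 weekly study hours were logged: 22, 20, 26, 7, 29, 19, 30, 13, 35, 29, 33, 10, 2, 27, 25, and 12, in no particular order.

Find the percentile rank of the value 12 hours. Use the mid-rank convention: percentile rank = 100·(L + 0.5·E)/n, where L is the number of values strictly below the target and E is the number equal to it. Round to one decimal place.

21.9

Sorted: 2, 7, 10, 12, 13, 19, 20, 22, 25, 26, 27, 29, 29, 30, 33, 35.
Count below 12: L = 3; count equal: E = 1; n = 16.
Percentile rank = 100·(3 + 0.5·1)/16 = 100·3.5/16 = 21.88.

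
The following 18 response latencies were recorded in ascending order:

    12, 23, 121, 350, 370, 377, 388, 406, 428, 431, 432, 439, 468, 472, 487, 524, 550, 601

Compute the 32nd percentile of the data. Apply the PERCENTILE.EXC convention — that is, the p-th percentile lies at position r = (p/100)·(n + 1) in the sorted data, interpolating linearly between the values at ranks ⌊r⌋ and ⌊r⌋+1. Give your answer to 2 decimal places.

n = 18.
r = (32/100)·(18 + 1) = 6.08.
Rank 6 is 377 and rank 7 is 388.
Interpolate: 377 + 0.08·(388 − 377) = 377 + 0.08·11 = 377.88.

377.88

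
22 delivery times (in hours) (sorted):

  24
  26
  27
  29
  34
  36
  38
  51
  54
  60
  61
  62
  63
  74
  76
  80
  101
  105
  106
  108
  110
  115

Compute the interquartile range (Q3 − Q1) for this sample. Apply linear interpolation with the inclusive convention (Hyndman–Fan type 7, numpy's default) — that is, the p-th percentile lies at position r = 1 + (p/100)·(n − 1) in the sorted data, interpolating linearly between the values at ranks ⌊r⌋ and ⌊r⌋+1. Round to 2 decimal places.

59.25

n = 22.
P25: r = 6.25; ranks 6–7 are 36, 38; interpolating gives 36.5.
P75: r = 16.75; ranks 16–17 are 80, 101; interpolating gives 95.75.
Difference: 95.75 − 36.5 = 59.25.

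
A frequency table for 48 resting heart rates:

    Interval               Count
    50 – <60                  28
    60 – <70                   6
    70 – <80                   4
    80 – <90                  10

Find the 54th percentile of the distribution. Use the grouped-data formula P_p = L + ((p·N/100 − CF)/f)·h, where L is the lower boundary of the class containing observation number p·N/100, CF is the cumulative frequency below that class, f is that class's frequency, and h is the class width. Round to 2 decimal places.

N = 48; target position k = 54/100 · 48 = 25.92.
Cumulative frequencies: 28, 34, 38, 48.
Observation 25.92 falls in the class 50 – <60.
L = 50, CF = 0, f = 28, h = 10.
P54 = 50 + ((25.92 − 0)/28)·10 = 50 + 9.25714 = 59.2571.

59.26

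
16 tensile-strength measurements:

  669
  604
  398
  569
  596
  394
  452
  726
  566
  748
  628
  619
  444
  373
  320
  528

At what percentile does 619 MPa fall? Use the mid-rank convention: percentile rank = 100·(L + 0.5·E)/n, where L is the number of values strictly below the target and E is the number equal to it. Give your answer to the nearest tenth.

Sorted: 320, 373, 394, 398, 444, 452, 528, 566, 569, 596, 604, 619, 628, 669, 726, 748.
Count below 619: L = 11; count equal: E = 1; n = 16.
Percentile rank = 100·(11 + 0.5·1)/16 = 100·11.5/16 = 71.88.

71.9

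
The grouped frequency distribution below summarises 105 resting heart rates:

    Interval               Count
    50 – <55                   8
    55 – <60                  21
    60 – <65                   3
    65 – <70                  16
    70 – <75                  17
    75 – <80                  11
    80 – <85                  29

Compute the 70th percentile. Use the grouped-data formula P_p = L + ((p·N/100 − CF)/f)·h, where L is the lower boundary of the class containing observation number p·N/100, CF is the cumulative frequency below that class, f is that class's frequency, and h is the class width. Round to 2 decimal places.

78.86

N = 105; target position k = 70/100 · 105 = 73.5.
Cumulative frequencies: 8, 29, 32, 48, 65, 76, 105.
Observation 73.5 falls in the class 75 – <80.
L = 75, CF = 65, f = 11, h = 5.
P70 = 75 + ((73.5 − 65)/11)·5 = 75 + 3.86364 = 78.8636.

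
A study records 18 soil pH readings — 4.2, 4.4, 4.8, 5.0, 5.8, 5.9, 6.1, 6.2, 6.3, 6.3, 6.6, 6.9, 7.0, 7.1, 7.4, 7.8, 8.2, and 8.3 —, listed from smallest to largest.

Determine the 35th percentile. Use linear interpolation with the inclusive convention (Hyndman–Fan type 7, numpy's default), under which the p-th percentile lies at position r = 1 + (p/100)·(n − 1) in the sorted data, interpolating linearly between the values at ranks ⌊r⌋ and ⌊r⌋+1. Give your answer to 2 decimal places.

n = 18.
r = 1 + (35/100)·(18 − 1) = 1 + 5.95 = 6.95.
Rank 6 is 5.9 and rank 7 is 6.1.
Interpolate: 5.9 + 0.95·(6.1 − 5.9) = 5.9 + 0.95·0.2 = 6.09.

6.09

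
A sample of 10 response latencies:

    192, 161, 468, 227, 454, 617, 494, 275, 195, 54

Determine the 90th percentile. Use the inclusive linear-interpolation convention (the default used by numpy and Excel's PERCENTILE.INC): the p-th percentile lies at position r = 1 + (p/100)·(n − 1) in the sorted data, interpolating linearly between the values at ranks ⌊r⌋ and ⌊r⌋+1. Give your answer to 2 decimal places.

506.30

Sorted: 54, 161, 192, 195, 227, 275, 454, 468, 494, 617.
n = 10.
r = 1 + (90/100)·(10 − 1) = 1 + 8.1 = 9.1.
Rank 9 is 494 and rank 10 is 617.
Interpolate: 494 + 0.1·(617 − 494) = 494 + 0.1·123 = 506.3.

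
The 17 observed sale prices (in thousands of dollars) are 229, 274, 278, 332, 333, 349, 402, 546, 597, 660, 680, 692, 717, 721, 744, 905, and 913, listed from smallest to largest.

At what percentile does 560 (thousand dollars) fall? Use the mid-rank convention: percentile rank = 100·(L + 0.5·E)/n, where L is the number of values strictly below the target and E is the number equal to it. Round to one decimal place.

47.1

Count below 560: L = 8; count equal: E = 0; n = 17.
Percentile rank = 100·(8 + 0.5·0)/17 = 100·8/17 = 47.06.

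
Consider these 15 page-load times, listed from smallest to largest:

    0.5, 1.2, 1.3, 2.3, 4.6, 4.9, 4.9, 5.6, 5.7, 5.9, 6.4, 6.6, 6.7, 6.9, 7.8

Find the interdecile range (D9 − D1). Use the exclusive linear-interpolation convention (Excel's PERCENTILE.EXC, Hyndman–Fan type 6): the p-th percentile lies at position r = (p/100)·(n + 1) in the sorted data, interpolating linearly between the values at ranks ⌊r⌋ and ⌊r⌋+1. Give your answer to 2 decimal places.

6.34

n = 15.
P10: r = 1.6; ranks 1–2 are 0.5, 1.2; interpolating gives 0.92.
P90: r = 14.4; ranks 14–15 are 6.9, 7.8; interpolating gives 7.26.
Difference: 7.26 − 0.92 = 6.34.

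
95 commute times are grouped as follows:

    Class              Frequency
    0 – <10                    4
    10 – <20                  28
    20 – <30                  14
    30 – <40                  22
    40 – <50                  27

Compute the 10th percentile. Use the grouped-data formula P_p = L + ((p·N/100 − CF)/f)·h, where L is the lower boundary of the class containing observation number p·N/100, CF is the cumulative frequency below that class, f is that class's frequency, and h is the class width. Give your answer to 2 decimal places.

N = 95; target position k = 10/100 · 95 = 9.5.
Cumulative frequencies: 4, 32, 46, 68, 95.
Observation 9.5 falls in the class 10 – <20.
L = 10, CF = 4, f = 28, h = 10.
P10 = 10 + ((9.5 − 4)/28)·10 = 10 + 1.96429 = 11.9643.

11.96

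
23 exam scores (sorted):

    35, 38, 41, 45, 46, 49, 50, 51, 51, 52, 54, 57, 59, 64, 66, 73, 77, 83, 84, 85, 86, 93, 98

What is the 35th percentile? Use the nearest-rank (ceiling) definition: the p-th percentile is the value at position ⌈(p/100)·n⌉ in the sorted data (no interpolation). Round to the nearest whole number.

51

n = 23.
Position = ⌈35/100 · 23⌉ = ⌈8.05⌉ = 9.
The value at rank 9 is 51.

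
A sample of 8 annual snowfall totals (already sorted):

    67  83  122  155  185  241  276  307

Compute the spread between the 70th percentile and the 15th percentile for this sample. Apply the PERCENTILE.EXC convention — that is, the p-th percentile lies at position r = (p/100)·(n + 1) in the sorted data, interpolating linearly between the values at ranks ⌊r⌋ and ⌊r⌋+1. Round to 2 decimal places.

178.90

n = 8.
P15: r = 1.35; ranks 1–2 are 67, 83; interpolating gives 72.6.
P70: r = 6.3; ranks 6–7 are 241, 276; interpolating gives 251.5.
Difference: 251.5 − 72.6 = 178.9.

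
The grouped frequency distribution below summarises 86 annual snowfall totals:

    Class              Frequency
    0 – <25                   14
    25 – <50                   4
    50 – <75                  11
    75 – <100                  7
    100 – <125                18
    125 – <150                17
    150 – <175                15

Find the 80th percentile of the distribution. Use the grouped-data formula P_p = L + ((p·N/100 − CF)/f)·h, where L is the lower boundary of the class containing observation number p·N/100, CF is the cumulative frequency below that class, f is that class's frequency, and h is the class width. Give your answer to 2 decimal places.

N = 86; target position k = 80/100 · 86 = 68.8.
Cumulative frequencies: 14, 18, 29, 36, 54, 71, 86.
Observation 68.8 falls in the class 125 – <150.
L = 125, CF = 54, f = 17, h = 25.
P80 = 125 + ((68.8 − 54)/17)·25 = 125 + 21.7647 = 146.765.

146.76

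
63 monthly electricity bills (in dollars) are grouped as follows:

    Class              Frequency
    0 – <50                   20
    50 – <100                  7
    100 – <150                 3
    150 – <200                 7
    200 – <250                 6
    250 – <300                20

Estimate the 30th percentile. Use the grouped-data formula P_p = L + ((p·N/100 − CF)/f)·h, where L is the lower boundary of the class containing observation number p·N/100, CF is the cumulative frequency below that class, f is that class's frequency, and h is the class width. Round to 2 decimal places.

47.25

N = 63; target position k = 30/100 · 63 = 18.9.
Cumulative frequencies: 20, 27, 30, 37, 43, 63.
Observation 18.9 falls in the class 0 – <50.
L = 0, CF = 0, f = 20, h = 50.
P30 = 0 + ((18.9 − 0)/20)·50 = 0 + 47.25 = 47.25.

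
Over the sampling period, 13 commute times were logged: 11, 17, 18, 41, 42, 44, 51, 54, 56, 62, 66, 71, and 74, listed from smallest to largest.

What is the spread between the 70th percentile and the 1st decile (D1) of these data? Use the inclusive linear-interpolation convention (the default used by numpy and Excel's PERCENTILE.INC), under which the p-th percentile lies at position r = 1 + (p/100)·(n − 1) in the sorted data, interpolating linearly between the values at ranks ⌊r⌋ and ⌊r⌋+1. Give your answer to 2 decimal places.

n = 13.
P10: r = 2.2; ranks 2–3 are 17, 18; interpolating gives 17.2.
P70: r = 9.4; ranks 9–10 are 56, 62; interpolating gives 58.4.
Difference: 58.4 − 17.2 = 41.2.

41.20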